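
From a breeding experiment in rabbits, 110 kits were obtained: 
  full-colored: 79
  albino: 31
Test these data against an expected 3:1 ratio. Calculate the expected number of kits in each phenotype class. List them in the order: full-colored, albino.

82.5, 27.5

Total ratio parts = 4. Expected numbers out of 110:
  full-colored: 110 × 3/4 = 82.5
  albino: 110 × 1/4 = 27.5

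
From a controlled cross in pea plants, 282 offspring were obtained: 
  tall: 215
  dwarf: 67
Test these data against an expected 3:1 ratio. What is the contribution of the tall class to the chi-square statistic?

0.058

The 3:1 ratio has 4 parts, so with N = 282 the expected counts are:
  tall: 282 × 3/4 = 211.5
  dwarf: 282 × 1/4 = 70.5
Contribution of tall: (215 − 211.5)² / 211.5 = 0.0579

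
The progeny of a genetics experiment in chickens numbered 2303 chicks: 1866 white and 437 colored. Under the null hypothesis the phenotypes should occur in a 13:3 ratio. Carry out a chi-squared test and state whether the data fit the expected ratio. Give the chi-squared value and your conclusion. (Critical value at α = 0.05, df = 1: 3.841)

0.077; consistent

Total ratio parts = 16. Expected numbers out of 2303:
  white: 2303 × 13/16 = 1871.1875
  colored: 2303 × 3/16 = 431.8125
χ² = Σ (O − E)² / E
  white: (1866 − 1871.1875)² / 1871.1875 = 0.0144
  colored: (437 − 431.8125)² / 431.8125 = 0.0623
χ² = 0.0144 + 0.0623 = 0.0767 ≈ 0.077
Degrees of freedom = 2 − 1 = 1; critical value at α = 0.05 is 3.841.
Since 0.077 < 3.841, we fail to reject the null hypothesis — the data are consistent with the 13:3 ratio.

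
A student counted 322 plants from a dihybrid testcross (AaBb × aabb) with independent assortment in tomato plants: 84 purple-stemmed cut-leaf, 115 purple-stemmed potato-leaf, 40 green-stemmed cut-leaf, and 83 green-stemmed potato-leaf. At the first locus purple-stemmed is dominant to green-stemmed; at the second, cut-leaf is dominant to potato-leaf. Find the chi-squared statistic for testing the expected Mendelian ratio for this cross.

A dihybrid testcross with independent assortment gives a 1:1:1:1 ratio.
Expected counts for N = 322 under a 1:1:1:1 ratio (total parts = 4):
  purple-stemmed cut-leaf: 322 × 1/4 = 80.5
  purple-stemmed potato-leaf: 322 × 1/4 = 80.5
  green-stemmed cut-leaf: 322 × 1/4 = 80.5
  green-stemmed potato-leaf: 322 × 1/4 = 80.5
χ² = Σ (O − E)² / E
  purple-stemmed cut-leaf: (84 − 80.5)² / 80.5 = 0.1522
  purple-stemmed potato-leaf: (115 − 80.5)² / 80.5 = 14.7857
  green-stemmed cut-leaf: (40 − 80.5)² / 80.5 = 20.3758
  green-stemmed potato-leaf: (83 − 80.5)² / 80.5 = 0.0776
χ² = 0.1522 + 14.7857 + 20.3758 + 0.0776 = 35.3913 ≈ 35.391

35.391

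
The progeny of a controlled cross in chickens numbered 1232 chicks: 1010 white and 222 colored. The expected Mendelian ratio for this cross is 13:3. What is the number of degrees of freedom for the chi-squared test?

A goodness-of-fit test with 2 phenotype classes has df = 2 − 1 = 1.

1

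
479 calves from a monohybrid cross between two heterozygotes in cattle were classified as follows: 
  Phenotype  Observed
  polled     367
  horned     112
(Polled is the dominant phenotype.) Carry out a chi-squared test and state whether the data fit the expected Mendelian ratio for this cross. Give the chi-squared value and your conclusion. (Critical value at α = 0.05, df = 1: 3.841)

For a monohybrid cross between heterozygotes with complete dominance, the expected phenotypic ratio is 3:1.
Total ratio parts = 4. Expected numbers out of 479:
  polled: 479 × 3/4 = 359.25
  horned: 479 × 1/4 = 119.75
χ² = Σ (O − E)² / E
  polled: (367 − 359.25)² / 359.25 = 0.1672
  horned: (112 − 119.75)² / 119.75 = 0.5016
χ² = 0.1672 + 0.5016 = 0.6688 ≈ 0.669
Degrees of freedom = 2 − 1 = 1; critical value at α = 0.05 is 3.841.
Since 0.669 < 3.841, we fail to reject the null hypothesis — the data are consistent with the 3:1 ratio.

0.669; consistent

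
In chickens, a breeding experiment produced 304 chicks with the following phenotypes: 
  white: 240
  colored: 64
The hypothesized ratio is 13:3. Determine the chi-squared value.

The 13:3 ratio has 16 parts, so with N = 304 the expected counts are:
  white: 304 × 13/16 = 247
  colored: 304 × 3/16 = 57
χ² = Σ (O − E)² / E
  white: (240 − 247)² / 247 = 0.1984
  colored: (64 − 57)² / 57 = 0.8596
χ² = 0.1984 + 0.8596 = 1.058

1.058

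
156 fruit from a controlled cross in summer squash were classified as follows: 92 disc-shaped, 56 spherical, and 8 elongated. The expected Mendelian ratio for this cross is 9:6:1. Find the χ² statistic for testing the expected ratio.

0.627

Expected counts for N = 156 under a 9:6:1 ratio (total parts = 16):
  disc-shaped: 156 × 9/16 = 87.75
  spherical: 156 × 6/16 = 58.5
  elongated: 156 × 1/16 = 9.75
χ² = Σ (O − E)² / E
  disc-shaped: (92 − 87.75)² / 87.75 = 0.2058
  spherical: (56 − 58.5)² / 58.5 = 0.1068
  elongated: (8 − 9.75)² / 9.75 = 0.3141
χ² = 0.2058 + 0.1068 + 0.3141 = 0.6267 ≈ 0.627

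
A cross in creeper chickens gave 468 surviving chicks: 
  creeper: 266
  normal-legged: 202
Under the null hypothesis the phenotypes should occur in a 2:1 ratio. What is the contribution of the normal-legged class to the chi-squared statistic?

Under the 2:1 hypothesis (Σ ratio = 3, N = 468):
  creeper: 468 × 2/3 = 312
  normal-legged: 468 × 1/3 = 156
Contribution of normal-legged: (202 − 156)² / 156 = 13.5641

13.564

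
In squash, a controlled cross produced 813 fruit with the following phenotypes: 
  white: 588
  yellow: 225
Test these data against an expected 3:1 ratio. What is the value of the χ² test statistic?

3.103

Total ratio parts = 4. Expected numbers out of 813:
  white: 813 × 3/4 = 609.75
  yellow: 813 × 1/4 = 203.25
χ² = Σ (O − E)² / E
  white: (588 − 609.75)² / 609.75 = 0.7758
  yellow: (225 − 203.25)² / 203.25 = 2.3275
χ² = 0.7758 + 2.3275 = 3.1033 ≈ 3.103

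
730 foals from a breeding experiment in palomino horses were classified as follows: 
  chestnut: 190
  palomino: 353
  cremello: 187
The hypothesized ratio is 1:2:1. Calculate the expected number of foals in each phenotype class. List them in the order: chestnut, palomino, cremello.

182.5, 365, 182.5

Expected counts for N = 730 under a 1:2:1 ratio (total parts = 4):
  chestnut: 730 × 1/4 = 182.5
  palomino: 730 × 2/4 = 365
  cremello: 730 × 1/4 = 182.5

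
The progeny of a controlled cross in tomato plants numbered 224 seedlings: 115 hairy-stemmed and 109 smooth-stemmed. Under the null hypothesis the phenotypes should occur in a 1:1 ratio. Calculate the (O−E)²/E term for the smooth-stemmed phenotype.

0.080

Under the 1:1 hypothesis (Σ ratio = 2, N = 224):
  hairy-stemmed: 224 × 1/2 = 112
  smooth-stemmed: 224 × 1/2 = 112
Contribution of smooth-stemmed: (109 − 112)² / 112 = 0.0804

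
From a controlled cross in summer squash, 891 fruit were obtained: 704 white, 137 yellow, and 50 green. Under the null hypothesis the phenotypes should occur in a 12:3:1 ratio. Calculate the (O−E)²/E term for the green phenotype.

0.581

The 12:3:1 ratio has 16 parts, so with N = 891 the expected counts are:
  white: 891 × 12/16 = 668.25
  yellow: 891 × 3/16 = 167.0625
  green: 891 × 1/16 = 55.6875
Contribution of green: (50 − 55.6875)² / 55.6875 = 0.5809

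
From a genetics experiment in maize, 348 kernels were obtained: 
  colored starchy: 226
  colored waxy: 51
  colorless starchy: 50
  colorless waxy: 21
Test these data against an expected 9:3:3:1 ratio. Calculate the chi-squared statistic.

Expected counts for N = 348 under a 9:3:3:1 ratio (total parts = 16):
  colored starchy: 348 × 9/16 = 195.75
  colored waxy: 348 × 3/16 = 65.25
  colorless starchy: 348 × 3/16 = 65.25
  colorless waxy: 348 × 1/16 = 21.75
χ² = Σ (O − E)² / E
  colored starchy: (226 − 195.75)² / 195.75 = 4.6746
  colored waxy: (51 − 65.25)² / 65.25 = 3.1121
  colorless starchy: (50 − 65.25)² / 65.25 = 3.5642
  colorless waxy: (21 − 21.75)² / 21.75 = 0.0259
χ² = 4.6746 + 3.1121 + 3.5642 + 0.0259 = 11.3768 ≈ 11.377

11.377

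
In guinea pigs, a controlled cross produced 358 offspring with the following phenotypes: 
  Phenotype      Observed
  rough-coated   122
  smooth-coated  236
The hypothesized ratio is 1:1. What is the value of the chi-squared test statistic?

Expected counts for N = 358 under a 1:1 ratio (total parts = 2):
  rough-coated: 358 × 1/2 = 179
  smooth-coated: 358 × 1/2 = 179
χ² = Σ (O − E)² / E
  rough-coated: (122 − 179)² / 179 = 18.1508
  smooth-coated: (236 − 179)² / 179 = 18.1508
χ² = 18.1508 + 18.1508 = 36.3016 ≈ 36.302

36.302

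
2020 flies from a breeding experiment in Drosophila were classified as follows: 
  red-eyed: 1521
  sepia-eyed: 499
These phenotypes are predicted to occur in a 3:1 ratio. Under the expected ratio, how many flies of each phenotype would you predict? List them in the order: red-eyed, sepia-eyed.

Total ratio parts = 4. Expected numbers out of 2020:
  red-eyed: 2020 × 3/4 = 1515
  sepia-eyed: 2020 × 1/4 = 505

1515, 505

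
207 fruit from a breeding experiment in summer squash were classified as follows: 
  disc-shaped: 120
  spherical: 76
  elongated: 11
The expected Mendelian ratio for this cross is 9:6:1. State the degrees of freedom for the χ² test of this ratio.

2

A goodness-of-fit test with 3 phenotype classes has df = 3 − 1 = 2.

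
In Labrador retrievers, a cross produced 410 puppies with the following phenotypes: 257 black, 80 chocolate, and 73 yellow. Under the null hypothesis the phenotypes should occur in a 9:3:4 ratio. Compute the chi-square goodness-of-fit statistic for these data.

11.634

Under the 9:3:4 hypothesis (Σ ratio = 16, N = 410):
  black: 410 × 9/16 = 230.625
  chocolate: 410 × 3/16 = 76.875
  yellow: 410 × 4/16 = 102.5
χ² = Σ (O − E)² / E
  black: (257 − 230.625)² / 230.625 = 3.0163
  chocolate: (80 − 76.875)² / 76.875 = 0.1270
  yellow: (73 − 102.5)² / 102.5 = 8.4902
χ² = 3.0163 + 0.1270 + 8.4902 = 11.6335 ≈ 11.634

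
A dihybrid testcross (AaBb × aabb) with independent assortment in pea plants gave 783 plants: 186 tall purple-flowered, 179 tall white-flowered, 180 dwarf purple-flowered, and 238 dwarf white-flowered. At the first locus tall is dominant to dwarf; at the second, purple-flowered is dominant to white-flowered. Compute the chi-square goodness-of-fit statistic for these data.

12.305

A dihybrid testcross with independent assortment gives a 1:1:1:1 ratio.
Under the 1:1:1:1 hypothesis (Σ ratio = 4, N = 783):
  tall purple-flowered: 783 × 1/4 = 195.75
  tall white-flowered: 783 × 1/4 = 195.75
  dwarf purple-flowered: 783 × 1/4 = 195.75
  dwarf white-flowered: 783 × 1/4 = 195.75
χ² = Σ (O − E)² / E
  tall purple-flowered: (186 − 195.75)² / 195.75 = 0.4856
  tall white-flowered: (179 − 195.75)² / 195.75 = 1.4333
  dwarf purple-flowered: (180 − 195.75)² / 195.75 = 1.2672
  dwarf white-flowered: (238 − 195.75)² / 195.75 = 9.1191
χ² = 0.4856 + 1.4333 + 1.2672 + 9.1191 = 12.3052 ≈ 12.305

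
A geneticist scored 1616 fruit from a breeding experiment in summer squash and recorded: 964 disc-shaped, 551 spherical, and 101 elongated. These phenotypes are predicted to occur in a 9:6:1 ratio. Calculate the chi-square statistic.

8.320

The 9:6:1 ratio has 16 parts, so with N = 1616 the expected counts are:
  disc-shaped: 1616 × 9/16 = 909
  spherical: 1616 × 6/16 = 606
  elongated: 1616 × 1/16 = 101
χ² = Σ (O − E)² / E
  disc-shaped: (964 − 909)² / 909 = 3.3278
  spherical: (551 − 606)² / 606 = 4.9917
  elongated: (101 − 101)² / 101 = 0.0000
χ² = 3.3278 + 4.9917 + 0.0000 = 8.3195 ≈ 8.320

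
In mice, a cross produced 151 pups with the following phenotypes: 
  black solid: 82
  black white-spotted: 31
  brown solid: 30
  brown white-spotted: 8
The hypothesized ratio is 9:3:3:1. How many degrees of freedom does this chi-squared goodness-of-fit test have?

A goodness-of-fit test with 4 phenotype classes has df = 4 − 1 = 3.

3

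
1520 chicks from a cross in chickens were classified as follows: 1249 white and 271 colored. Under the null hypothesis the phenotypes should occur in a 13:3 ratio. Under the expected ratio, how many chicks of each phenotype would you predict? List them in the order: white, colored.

Total ratio parts = 16. Expected numbers out of 1520:
  white: 1520 × 13/16 = 1235
  colored: 1520 × 3/16 = 285

1235, 285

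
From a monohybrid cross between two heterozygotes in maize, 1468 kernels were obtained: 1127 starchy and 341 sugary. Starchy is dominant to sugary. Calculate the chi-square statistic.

2.456

For a monohybrid cross between heterozygotes with complete dominance, the expected phenotypic ratio is 3:1.
Total ratio parts = 4. Expected numbers out of 1468:
  starchy: 1468 × 3/4 = 1101
  sugary: 1468 × 1/4 = 367
χ² = Σ (O − E)² / E
  starchy: (1127 − 1101)² / 1101 = 0.6140
  sugary: (341 − 367)² / 367 = 1.8420
χ² = 0.6140 + 1.8420 = 2.456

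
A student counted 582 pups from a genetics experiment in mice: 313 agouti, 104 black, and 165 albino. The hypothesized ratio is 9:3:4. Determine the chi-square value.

Expected counts for N = 582 under a 9:3:4 ratio (total parts = 16):
  agouti: 582 × 9/16 = 327.375
  black: 582 × 3/16 = 109.125
  albino: 582 × 4/16 = 145.5
χ² = Σ (O − E)² / E
  agouti: (313 − 327.375)² / 327.375 = 0.6312
  black: (104 − 109.125)² / 109.125 = 0.2407
  albino: (165 − 145.5)² / 145.5 = 2.6134
χ² = 0.6312 + 0.2407 + 2.6134 = 3.4853 ≈ 3.485

3.485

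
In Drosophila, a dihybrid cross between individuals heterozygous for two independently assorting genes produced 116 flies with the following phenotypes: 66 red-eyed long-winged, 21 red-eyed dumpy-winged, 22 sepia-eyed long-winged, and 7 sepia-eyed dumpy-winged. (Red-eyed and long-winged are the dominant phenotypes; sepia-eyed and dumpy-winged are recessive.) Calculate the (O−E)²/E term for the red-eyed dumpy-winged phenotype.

0.026

A dihybrid F₂ with independent assortment and complete dominance at both loci gives a 9:3:3:1 phenotypic ratio.
Expected counts for N = 116 under a 9:3:3:1 ratio (total parts = 16):
  red-eyed long-winged: 116 × 9/16 = 65.25
  red-eyed dumpy-winged: 116 × 3/16 = 21.75
  sepia-eyed long-winged: 116 × 3/16 = 21.75
  sepia-eyed dumpy-winged: 116 × 1/16 = 7.25
Contribution of red-eyed dumpy-winged: (21 − 21.75)² / 21.75 = 0.0259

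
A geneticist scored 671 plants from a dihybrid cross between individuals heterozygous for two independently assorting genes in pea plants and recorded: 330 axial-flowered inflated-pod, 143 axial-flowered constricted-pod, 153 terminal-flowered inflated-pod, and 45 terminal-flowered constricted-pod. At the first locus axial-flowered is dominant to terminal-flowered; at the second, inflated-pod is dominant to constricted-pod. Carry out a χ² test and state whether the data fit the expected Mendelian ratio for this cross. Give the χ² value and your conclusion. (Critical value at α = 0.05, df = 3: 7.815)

A dihybrid F₂ with independent assortment and complete dominance at both loci gives a 9:3:3:1 phenotypic ratio.
The 9:3:3:1 ratio has 16 parts, so with N = 671 the expected counts are:
  axial-flowered inflated-pod: 671 × 9/16 = 377.4375
  axial-flowered constricted-pod: 671 × 3/16 = 125.8125
  terminal-flowered inflated-pod: 671 × 3/16 = 125.8125
  terminal-flowered constricted-pod: 671 × 1/16 = 41.9375
χ² = Σ (O − E)² / E
  axial-flowered inflated-pod: (330 − 377.4375)² / 377.4375 = 5.9621
  axial-flowered constricted-pod: (143 − 125.8125)² / 125.8125 = 2.3480
  terminal-flowered inflated-pod: (153 − 125.8125)² / 125.8125 = 5.8751
  terminal-flowered constricted-pod: (45 − 41.9375)² / 41.9375 = 0.2236
χ² = 5.9621 + 2.3480 + 5.8751 + 0.2236 = 14.4088 ≈ 14.409
Degrees of freedom = 4 − 1 = 3; critical value at α = 0.05 is 7.815.
Since 14.409 > 7.815, we reject the null hypothesis — the data do not fit the 9:3:3:1 ratio.

14.409; not consistent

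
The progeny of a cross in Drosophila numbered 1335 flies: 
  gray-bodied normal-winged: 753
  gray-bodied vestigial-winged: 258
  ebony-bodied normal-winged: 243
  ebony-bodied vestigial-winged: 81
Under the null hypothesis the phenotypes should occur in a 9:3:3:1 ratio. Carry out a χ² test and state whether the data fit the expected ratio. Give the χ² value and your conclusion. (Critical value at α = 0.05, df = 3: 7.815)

0.527; consistent

The 9:3:3:1 ratio has 16 parts, so with N = 1335 the expected counts are:
  gray-bodied normal-winged: 1335 × 9/16 = 750.9375
  gray-bodied vestigial-winged: 1335 × 3/16 = 250.3125
  ebony-bodied normal-winged: 1335 × 3/16 = 250.3125
  ebony-bodied vestigial-winged: 1335 × 1/16 = 83.4375
χ² = Σ (O − E)² / E
  gray-bodied normal-winged: (753 − 750.9375)² / 750.9375 = 0.0057
  gray-bodied vestigial-winged: (258 − 250.3125)² / 250.3125 = 0.2361
  ebony-bodied normal-winged: (243 − 250.3125)² / 250.3125 = 0.2136
  ebony-bodied vestigial-winged: (81 − 83.4375)² / 83.4375 = 0.0712
χ² = 0.0057 + 0.2361 + 0.2136 + 0.0712 = 0.5266 ≈ 0.527
Degrees of freedom = 4 − 1 = 3; critical value at α = 0.05 is 7.815.
Since 0.527 < 7.815, we fail to reject the null hypothesis — the data are consistent with the 9:3:3:1 ratio.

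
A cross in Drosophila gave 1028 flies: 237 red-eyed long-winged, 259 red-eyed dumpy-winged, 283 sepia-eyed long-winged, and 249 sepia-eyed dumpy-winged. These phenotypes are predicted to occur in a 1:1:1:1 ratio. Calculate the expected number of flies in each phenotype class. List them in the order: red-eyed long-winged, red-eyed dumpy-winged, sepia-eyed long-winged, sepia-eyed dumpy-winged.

The 1:1:1:1 ratio has 4 parts, so with N = 1028 the expected counts are:
  red-eyed long-winged: 1028 × 1/4 = 257
  red-eyed dumpy-winged: 1028 × 1/4 = 257
  sepia-eyed long-winged: 1028 × 1/4 = 257
  sepia-eyed dumpy-winged: 1028 × 1/4 = 257

257, 257, 257, 257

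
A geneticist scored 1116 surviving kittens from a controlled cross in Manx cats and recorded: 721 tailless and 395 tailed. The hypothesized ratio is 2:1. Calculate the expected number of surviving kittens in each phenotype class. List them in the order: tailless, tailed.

Under the 2:1 hypothesis (Σ ratio = 3, N = 1116):
  tailless: 1116 × 2/3 = 744
  tailed: 1116 × 1/3 = 372

744, 372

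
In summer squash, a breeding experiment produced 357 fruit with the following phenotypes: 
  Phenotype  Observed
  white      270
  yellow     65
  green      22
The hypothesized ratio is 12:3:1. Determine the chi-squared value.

0.079

Expected counts for N = 357 under a 12:3:1 ratio (total parts = 16):
  white: 357 × 12/16 = 267.75
  yellow: 357 × 3/16 = 66.9375
  green: 357 × 1/16 = 22.3125
χ² = Σ (O − E)² / E
  white: (270 − 267.75)² / 267.75 = 0.0189
  yellow: (65 − 66.9375)² / 66.9375 = 0.0561
  green: (22 − 22.3125)² / 22.3125 = 0.0044
χ² = 0.0189 + 0.0561 + 0.0044 = 0.0794 ≈ 0.079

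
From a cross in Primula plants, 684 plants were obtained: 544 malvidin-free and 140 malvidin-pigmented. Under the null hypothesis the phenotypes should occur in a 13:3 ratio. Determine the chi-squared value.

1.325

The 13:3 ratio has 16 parts, so with N = 684 the expected counts are:
  malvidin-free: 684 × 13/16 = 555.75
  malvidin-pigmented: 684 × 3/16 = 128.25
χ² = Σ (O − E)² / E
  malvidin-free: (544 − 555.75)² / 555.75 = 0.2484
  malvidin-pigmented: (140 − 128.25)² / 128.25 = 1.0765
χ² = 0.2484 + 1.0765 = 1.3249 ≈ 1.325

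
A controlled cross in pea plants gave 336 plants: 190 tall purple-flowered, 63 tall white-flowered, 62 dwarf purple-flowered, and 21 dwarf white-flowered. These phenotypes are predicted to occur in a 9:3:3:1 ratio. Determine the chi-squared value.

0.021

Under the 9:3:3:1 hypothesis (Σ ratio = 16, N = 336):
  tall purple-flowered: 336 × 9/16 = 189
  tall white-flowered: 336 × 3/16 = 63
  dwarf purple-flowered: 336 × 3/16 = 63
  dwarf white-flowered: 336 × 1/16 = 21
χ² = Σ (O − E)² / E
  tall purple-flowered: (190 − 189)² / 189 = 0.0053
  tall white-flowered: (63 − 63)² / 63 = 0.0000
  dwarf purple-flowered: (62 − 63)² / 63 = 0.0159
  dwarf white-flowered: (21 − 21)² / 21 = 0.0000
χ² = 0.0053 + 0.0000 + 0.0159 + 0.0000 = 0.0212 ≈ 0.021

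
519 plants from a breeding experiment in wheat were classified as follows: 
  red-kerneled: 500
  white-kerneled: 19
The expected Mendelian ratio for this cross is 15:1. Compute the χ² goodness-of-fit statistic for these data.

5.938

Under the 15:1 hypothesis (Σ ratio = 16, N = 519):
  red-kerneled: 519 × 15/16 = 486.5625
  white-kerneled: 519 × 1/16 = 32.4375
χ² = Σ (O − E)² / E
  red-kerneled: (500 − 486.5625)² / 486.5625 = 0.3711
  white-kerneled: (19 − 32.4375)² / 32.4375 = 5.5666
χ² = 0.3711 + 5.5666 = 5.9377 ≈ 5.938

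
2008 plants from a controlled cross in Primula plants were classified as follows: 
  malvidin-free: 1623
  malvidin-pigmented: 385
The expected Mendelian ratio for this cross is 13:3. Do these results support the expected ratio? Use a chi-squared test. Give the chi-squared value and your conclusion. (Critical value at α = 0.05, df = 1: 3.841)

0.236; consistent

The 13:3 ratio has 16 parts, so with N = 2008 the expected counts are:
  malvidin-free: 2008 × 13/16 = 1631.5
  malvidin-pigmented: 2008 × 3/16 = 376.5
χ² = Σ (O − E)² / E
  malvidin-free: (1623 − 1631.5)² / 1631.5 = 0.0443
  malvidin-pigmented: (385 − 376.5)² / 376.5 = 0.1919
χ² = 0.0443 + 0.1919 = 0.2362 ≈ 0.236
Degrees of freedom = 2 − 1 = 1; critical value at α = 0.05 is 3.841.
Since 0.236 < 3.841, we fail to reject the null hypothesis — the data are consistent with the 13:3 ratio.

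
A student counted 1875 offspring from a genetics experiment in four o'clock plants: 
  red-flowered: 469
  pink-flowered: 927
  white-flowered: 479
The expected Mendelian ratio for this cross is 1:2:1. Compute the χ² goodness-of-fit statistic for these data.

0.342

Total ratio parts = 4. Expected numbers out of 1875:
  red-flowered: 1875 × 1/4 = 468.75
  pink-flowered: 1875 × 2/4 = 937.5
  white-flowered: 1875 × 1/4 = 468.75
χ² = Σ (O − E)² / E
  red-flowered: (469 − 468.75)² / 468.75 = 0.0001
  pink-flowered: (927 − 937.5)² / 937.5 = 0.1176
  white-flowered: (479 − 468.75)² / 468.75 = 0.2241
χ² = 0.0001 + 0.1176 + 0.2241 = 0.3418 ≈ 0.342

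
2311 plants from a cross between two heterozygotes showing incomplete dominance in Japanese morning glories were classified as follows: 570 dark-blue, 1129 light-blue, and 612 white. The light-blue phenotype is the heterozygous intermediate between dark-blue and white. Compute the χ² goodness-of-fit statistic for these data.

With incomplete dominance, a heterozygote × heterozygote cross gives a 1:2:1 phenotypic ratio.
Under the 1:2:1 hypothesis (Σ ratio = 4, N = 2311):
  dark-blue: 2311 × 1/4 = 577.75
  light-blue: 2311 × 2/4 = 1155.5
  white: 2311 × 1/4 = 577.75
χ² = Σ (O − E)² / E
  dark-blue: (570 − 577.75)² / 577.75 = 0.1040
  light-blue: (1129 − 1155.5)² / 1155.5 = 0.6077
  white: (612 − 577.75)² / 577.75 = 2.0304
χ² = 0.1040 + 0.6077 + 2.0304 = 2.7421 ≈ 2.742

2.742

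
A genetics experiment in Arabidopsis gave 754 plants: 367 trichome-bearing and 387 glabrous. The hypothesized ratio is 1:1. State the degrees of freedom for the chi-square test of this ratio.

A goodness-of-fit test with 2 phenotype classes has df = 2 − 1 = 1.

1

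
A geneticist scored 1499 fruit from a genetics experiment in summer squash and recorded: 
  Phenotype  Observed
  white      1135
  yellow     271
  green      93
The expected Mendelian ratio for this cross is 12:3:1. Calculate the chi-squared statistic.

0.468

Under the 12:3:1 hypothesis (Σ ratio = 16, N = 1499):
  white: 1499 × 12/16 = 1124.25
  yellow: 1499 × 3/16 = 281.0625
  green: 1499 × 1/16 = 93.6875
χ² = Σ (O − E)² / E
  white: (1135 − 1124.25)² / 1124.25 = 0.1028
  yellow: (271 − 281.0625)² / 281.0625 = 0.3603
  green: (93 − 93.6875)² / 93.6875 = 0.0050
χ² = 0.1028 + 0.3603 + 0.0050 = 0.4681 ≈ 0.468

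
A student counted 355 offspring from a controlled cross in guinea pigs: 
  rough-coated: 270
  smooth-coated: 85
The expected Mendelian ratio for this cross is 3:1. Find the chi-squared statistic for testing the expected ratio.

0.211

Expected counts for N = 355 under a 3:1 ratio (total parts = 4):
  rough-coated: 355 × 3/4 = 266.25
  smooth-coated: 355 × 1/4 = 88.75
χ² = Σ (O − E)² / E
  rough-coated: (270 − 266.25)² / 266.25 = 0.0528
  smooth-coated: (85 − 88.75)² / 88.75 = 0.1585
χ² = 0.0528 + 0.1585 = 0.2113 ≈ 0.211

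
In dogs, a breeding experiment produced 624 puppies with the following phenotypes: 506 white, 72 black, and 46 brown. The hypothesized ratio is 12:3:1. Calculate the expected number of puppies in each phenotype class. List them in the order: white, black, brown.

468, 117, 39

Under the 12:3:1 hypothesis (Σ ratio = 16, N = 624):
  white: 624 × 12/16 = 468
  black: 624 × 3/16 = 117
  brown: 624 × 1/16 = 39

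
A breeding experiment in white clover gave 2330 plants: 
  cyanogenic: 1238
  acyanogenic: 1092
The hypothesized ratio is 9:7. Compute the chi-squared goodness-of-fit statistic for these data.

9.198

Total ratio parts = 16. Expected numbers out of 2330:
  cyanogenic: 2330 × 9/16 = 1310.625
  acyanogenic: 2330 × 7/16 = 1019.375
χ² = Σ (O − E)² / E
  cyanogenic: (1238 − 1310.625)² / 1310.625 = 4.0243
  acyanogenic: (1092 − 1019.375)² / 1019.375 = 5.1741
χ² = 4.0243 + 5.1741 = 9.1984 ≈ 9.198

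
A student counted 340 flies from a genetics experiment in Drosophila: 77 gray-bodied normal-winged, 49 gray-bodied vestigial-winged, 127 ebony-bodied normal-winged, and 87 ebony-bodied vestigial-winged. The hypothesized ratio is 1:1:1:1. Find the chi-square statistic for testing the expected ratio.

Expected counts for N = 340 under a 1:1:1:1 ratio (total parts = 4):
  gray-bodied normal-winged: 340 × 1/4 = 85
  gray-bodied vestigial-winged: 340 × 1/4 = 85
  ebony-bodied normal-winged: 340 × 1/4 = 85
  ebony-bodied vestigial-winged: 340 × 1/4 = 85
χ² = Σ (O − E)² / E
  gray-bodied normal-winged: (77 − 85)² / 85 = 0.7529
  gray-bodied vestigial-winged: (49 − 85)² / 85 = 15.2471
  ebony-bodied normal-winged: (127 − 85)² / 85 = 20.7529
  ebony-bodied vestigial-winged: (87 − 85)² / 85 = 0.0471
χ² = 0.7529 + 15.2471 + 20.7529 + 0.0471 = 36.800

36.800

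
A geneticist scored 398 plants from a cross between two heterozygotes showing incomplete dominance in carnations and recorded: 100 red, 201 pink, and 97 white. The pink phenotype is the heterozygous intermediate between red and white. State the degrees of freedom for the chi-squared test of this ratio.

With incomplete dominance, a heterozygote × heterozygote cross gives a 1:2:1 phenotypic ratio.
A goodness-of-fit test with 3 phenotype classes has df = 3 − 1 = 2.

2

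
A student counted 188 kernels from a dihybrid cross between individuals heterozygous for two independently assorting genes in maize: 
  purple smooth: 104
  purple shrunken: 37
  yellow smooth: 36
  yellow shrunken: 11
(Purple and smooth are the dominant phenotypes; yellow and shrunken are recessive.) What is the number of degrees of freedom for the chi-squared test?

A dihybrid F₂ with independent assortment and complete dominance at both loci gives a 9:3:3:1 phenotypic ratio.
A goodness-of-fit test with 4 phenotype classes has df = 4 − 1 = 3.

3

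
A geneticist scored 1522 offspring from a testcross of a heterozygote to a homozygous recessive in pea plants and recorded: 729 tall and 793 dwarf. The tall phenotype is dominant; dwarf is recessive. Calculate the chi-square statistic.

2.691

A testcross of a heterozygote (Aa × aa) gives a 1:1 phenotypic ratio.
Expected counts for N = 1522 under a 1:1 ratio (total parts = 2):
  tall: 1522 × 1/2 = 761
  dwarf: 1522 × 1/2 = 761
χ² = Σ (O − E)² / E
  tall: (729 − 761)² / 761 = 1.3456
  dwarf: (793 − 761)² / 761 = 1.3456
χ² = 1.3456 + 1.3456 = 2.6912 ≈ 2.691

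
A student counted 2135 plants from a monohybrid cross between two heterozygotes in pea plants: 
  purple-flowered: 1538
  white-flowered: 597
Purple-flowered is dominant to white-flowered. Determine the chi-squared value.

For a monohybrid cross between heterozygotes with complete dominance, the expected phenotypic ratio is 3:1.
Total ratio parts = 4. Expected numbers out of 2135:
  purple-flowered: 2135 × 3/4 = 1601.25
  white-flowered: 2135 × 1/4 = 533.75
χ² = Σ (O − E)² / E
  purple-flowered: (1538 − 1601.25)² / 1601.25 = 2.4984
  white-flowered: (597 − 533.75)² / 533.75 = 7.4952
χ² = 2.4984 + 7.4952 = 9.9936 ≈ 9.994

9.994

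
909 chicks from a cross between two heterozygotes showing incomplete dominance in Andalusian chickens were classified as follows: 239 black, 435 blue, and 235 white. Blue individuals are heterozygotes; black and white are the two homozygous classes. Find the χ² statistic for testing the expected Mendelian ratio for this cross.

With incomplete dominance, a heterozygote × heterozygote cross gives a 1:2:1 phenotypic ratio.
The 1:2:1 ratio has 4 parts, so with N = 909 the expected counts are:
  black: 909 × 1/4 = 227.25
  blue: 909 × 2/4 = 454.5
  white: 909 × 1/4 = 227.25
χ² = Σ (O − E)² / E
  black: (239 − 227.25)² / 227.25 = 0.6075
  blue: (435 − 454.5)² / 454.5 = 0.8366
  white: (235 − 227.25)² / 227.25 = 0.2643
χ² = 0.6075 + 0.8366 + 0.2643 = 1.7084 ≈ 1.708

1.708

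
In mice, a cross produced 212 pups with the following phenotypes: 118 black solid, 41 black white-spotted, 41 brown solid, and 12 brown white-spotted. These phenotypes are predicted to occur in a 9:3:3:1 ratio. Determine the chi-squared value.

Under the 9:3:3:1 hypothesis (Σ ratio = 16, N = 212):
  black solid: 212 × 9/16 = 119.25
  black white-spotted: 212 × 3/16 = 39.75
  brown solid: 212 × 3/16 = 39.75
  brown white-spotted: 212 × 1/16 = 13.25
χ² = Σ (O − E)² / E
  black solid: (118 − 119.25)² / 119.25 = 0.0131
  black white-spotted: (41 − 39.75)² / 39.75 = 0.0393
  brown solid: (41 − 39.75)² / 39.75 = 0.0393
  brown white-spotted: (12 − 13.25)² / 13.25 = 0.1179
χ² = 0.0131 + 0.0393 + 0.0393 + 0.1179 = 0.2096 ≈ 0.210

0.210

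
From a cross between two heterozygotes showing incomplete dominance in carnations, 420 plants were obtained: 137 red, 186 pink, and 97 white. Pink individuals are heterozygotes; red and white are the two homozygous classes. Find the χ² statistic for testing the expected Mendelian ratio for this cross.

With incomplete dominance, a heterozygote × heterozygote cross gives a 1:2:1 phenotypic ratio.
The 1:2:1 ratio has 4 parts, so with N = 420 the expected counts are:
  red: 420 × 1/4 = 105
  pink: 420 × 2/4 = 210
  white: 420 × 1/4 = 105
χ² = Σ (O − E)² / E
  red: (137 − 105)² / 105 = 9.7524
  pink: (186 − 210)² / 210 = 2.7429
  white: (97 − 105)² / 105 = 0.6095
χ² = 9.7524 + 2.7429 + 0.6095 = 13.1048 ≈ 13.105

13.105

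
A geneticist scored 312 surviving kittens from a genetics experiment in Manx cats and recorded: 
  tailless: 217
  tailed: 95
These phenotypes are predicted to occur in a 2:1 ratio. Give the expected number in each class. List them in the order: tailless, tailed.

208, 104

Total ratio parts = 3. Expected numbers out of 312:
  tailless: 312 × 2/3 = 208
  tailed: 312 × 1/3 = 104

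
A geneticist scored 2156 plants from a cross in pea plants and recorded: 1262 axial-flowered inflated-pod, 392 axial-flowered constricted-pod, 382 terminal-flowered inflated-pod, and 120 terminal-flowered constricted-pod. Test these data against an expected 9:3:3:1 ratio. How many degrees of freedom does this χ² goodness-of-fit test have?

3

A goodness-of-fit test with 4 phenotype classes has df = 4 − 1 = 3.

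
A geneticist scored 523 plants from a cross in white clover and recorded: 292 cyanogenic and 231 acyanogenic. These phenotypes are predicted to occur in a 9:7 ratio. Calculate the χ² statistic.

Under the 9:7 hypothesis (Σ ratio = 16, N = 523):
  cyanogenic: 523 × 9/16 = 294.1875
  acyanogenic: 523 × 7/16 = 228.8125
χ² = Σ (O − E)² / E
  cyanogenic: (292 − 294.1875)² / 294.1875 = 0.0163
  acyanogenic: (231 − 228.8125)² / 228.8125 = 0.0209
χ² = 0.0163 + 0.0209 = 0.0372 ≈ 0.037

0.037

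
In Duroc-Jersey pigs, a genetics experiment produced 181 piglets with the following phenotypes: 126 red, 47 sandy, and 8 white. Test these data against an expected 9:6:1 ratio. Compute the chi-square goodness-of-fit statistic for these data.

13.136

Expected counts for N = 181 under a 9:6:1 ratio (total parts = 16):
  red: 181 × 9/16 = 101.8125
  sandy: 181 × 6/16 = 67.875
  white: 181 × 1/16 = 11.3125
χ² = Σ (O − E)² / E
  red: (126 − 101.8125)² / 101.8125 = 5.7462
  sandy: (47 − 67.875)² / 67.875 = 6.4201
  white: (8 − 11.3125)² / 11.3125 = 0.9700
χ² = 5.7462 + 6.4201 + 0.9700 = 13.1363 ≈ 13.136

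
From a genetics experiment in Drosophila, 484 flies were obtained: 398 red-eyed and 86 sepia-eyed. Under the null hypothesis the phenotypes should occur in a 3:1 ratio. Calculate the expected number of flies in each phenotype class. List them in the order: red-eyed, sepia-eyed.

Expected counts for N = 484 under a 3:1 ratio (total parts = 4):
  red-eyed: 484 × 3/4 = 363
  sepia-eyed: 484 × 1/4 = 121

363, 121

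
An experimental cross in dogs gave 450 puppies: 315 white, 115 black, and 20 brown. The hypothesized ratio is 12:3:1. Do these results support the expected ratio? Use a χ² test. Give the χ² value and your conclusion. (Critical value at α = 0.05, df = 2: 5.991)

14.963; not consistent

The 12:3:1 ratio has 16 parts, so with N = 450 the expected counts are:
  white: 450 × 12/16 = 337.5
  black: 450 × 3/16 = 84.375
  brown: 450 × 1/16 = 28.125
χ² = Σ (O − E)² / E
  white: (315 − 337.5)² / 337.5 = 1.5000
  black: (115 − 84.375)² / 84.375 = 11.1157
  brown: (20 − 28.125)² / 28.125 = 2.3472
χ² = 1.5000 + 11.1157 + 2.3472 = 14.9629 ≈ 14.963
Degrees of freedom = 3 − 1 = 2; critical value at α = 0.05 is 5.991.
Since 14.963 > 5.991, we reject the null hypothesis — the data do not fit the 12:3:1 ratio.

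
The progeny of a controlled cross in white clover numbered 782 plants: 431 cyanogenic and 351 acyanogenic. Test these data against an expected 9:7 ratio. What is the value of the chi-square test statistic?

0.409

Total ratio parts = 16. Expected numbers out of 782:
  cyanogenic: 782 × 9/16 = 439.875
  acyanogenic: 782 × 7/16 = 342.125
χ² = Σ (O − E)² / E
  cyanogenic: (431 − 439.875)² / 439.875 = 0.1791
  acyanogenic: (351 − 342.125)² / 342.125 = 0.2302
χ² = 0.1791 + 0.2302 = 0.4093 ≈ 0.409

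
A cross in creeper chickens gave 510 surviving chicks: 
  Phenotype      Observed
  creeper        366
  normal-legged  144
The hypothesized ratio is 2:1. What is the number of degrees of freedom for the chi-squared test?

1

A goodness-of-fit test with 2 phenotype classes has df = 2 − 1 = 1.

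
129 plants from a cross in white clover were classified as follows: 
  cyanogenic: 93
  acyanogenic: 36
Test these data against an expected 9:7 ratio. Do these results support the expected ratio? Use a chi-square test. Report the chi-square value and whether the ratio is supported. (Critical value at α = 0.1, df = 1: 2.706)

13.157; not consistent

Expected counts for N = 129 under a 9:7 ratio (total parts = 16):
  cyanogenic: 129 × 9/16 = 72.5625
  acyanogenic: 129 × 7/16 = 56.4375
χ² = Σ (O − E)² / E
  cyanogenic: (93 − 72.5625)² / 72.5625 = 5.7563
  acyanogenic: (36 − 56.4375)² / 56.4375 = 7.4010
χ² = 5.7563 + 7.4010 = 13.1573 ≈ 13.157
Degrees of freedom = 2 − 1 = 1; critical value at α = 0.1 is 2.706.
Since 13.157 > 2.706, we reject the null hypothesis — the data do not fit the 9:7 ratio.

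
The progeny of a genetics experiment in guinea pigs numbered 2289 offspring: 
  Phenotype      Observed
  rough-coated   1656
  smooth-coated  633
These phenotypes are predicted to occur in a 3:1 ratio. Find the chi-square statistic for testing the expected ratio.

Under the 3:1 hypothesis (Σ ratio = 4, N = 2289):
  rough-coated: 2289 × 3/4 = 1716.75
  smooth-coated: 2289 × 1/4 = 572.25
χ² = Σ (O − E)² / E
  rough-coated: (1656 − 1716.75)² / 1716.75 = 2.1497
  smooth-coated: (633 − 572.25)² / 572.25 = 6.4492
χ² = 2.1497 + 6.4492 = 8.5989 ≈ 8.599

8.599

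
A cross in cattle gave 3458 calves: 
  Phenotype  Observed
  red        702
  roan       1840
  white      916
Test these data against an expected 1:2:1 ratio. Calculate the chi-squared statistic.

The 1:2:1 ratio has 4 parts, so with N = 3458 the expected counts are:
  red: 3458 × 1/4 = 864.5
  roan: 3458 × 2/4 = 1729
  white: 3458 × 1/4 = 864.5
χ² = Σ (O − E)² / E
  red: (702 − 864.5)² / 864.5 = 30.5451
  roan: (1840 − 1729)² / 1729 = 7.1261
  white: (916 − 864.5)² / 864.5 = 3.0680
χ² = 30.5451 + 7.1261 + 3.0680 = 40.7392 ≈ 40.739

40.739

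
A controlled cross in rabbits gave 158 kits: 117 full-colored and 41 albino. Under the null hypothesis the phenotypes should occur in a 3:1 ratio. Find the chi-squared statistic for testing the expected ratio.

0.076

The 3:1 ratio has 4 parts, so with N = 158 the expected counts are:
  full-colored: 158 × 3/4 = 118.5
  albino: 158 × 1/4 = 39.5
χ² = Σ (O − E)² / E
  full-colored: (117 − 118.5)² / 118.5 = 0.0190
  albino: (41 − 39.5)² / 39.5 = 0.0570
χ² = 0.0190 + 0.0570 = 0.076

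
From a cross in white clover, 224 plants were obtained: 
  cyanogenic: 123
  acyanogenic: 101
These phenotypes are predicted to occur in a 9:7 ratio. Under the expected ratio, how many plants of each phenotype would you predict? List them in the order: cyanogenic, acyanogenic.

126, 98

The 9:7 ratio has 16 parts, so with N = 224 the expected counts are:
  cyanogenic: 224 × 9/16 = 126
  acyanogenic: 224 × 7/16 = 98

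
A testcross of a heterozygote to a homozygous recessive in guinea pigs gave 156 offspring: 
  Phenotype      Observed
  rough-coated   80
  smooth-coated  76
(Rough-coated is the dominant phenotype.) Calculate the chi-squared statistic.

A testcross of a heterozygote (Aa × aa) gives a 1:1 phenotypic ratio.
The 1:1 ratio has 2 parts, so with N = 156 the expected counts are:
  rough-coated: 156 × 1/2 = 78
  smooth-coated: 156 × 1/2 = 78
χ² = Σ (O − E)² / E
  rough-coated: (80 − 78)² / 78 = 0.0513
  smooth-coated: (76 − 78)² / 78 = 0.0513
χ² = 0.0513 + 0.0513 = 0.1026 ≈ 0.103

0.103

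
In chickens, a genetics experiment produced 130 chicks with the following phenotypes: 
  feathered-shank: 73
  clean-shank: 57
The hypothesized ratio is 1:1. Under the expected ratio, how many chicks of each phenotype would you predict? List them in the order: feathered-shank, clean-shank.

65, 65

Total ratio parts = 2. Expected numbers out of 130:
  feathered-shank: 130 × 1/2 = 65
  clean-shank: 130 × 1/2 = 65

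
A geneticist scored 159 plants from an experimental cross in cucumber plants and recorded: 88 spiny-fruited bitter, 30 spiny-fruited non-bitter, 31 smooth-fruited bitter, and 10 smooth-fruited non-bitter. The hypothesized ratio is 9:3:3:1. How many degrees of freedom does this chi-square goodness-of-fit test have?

A goodness-of-fit test with 4 phenotype classes has df = 4 − 1 = 3.

3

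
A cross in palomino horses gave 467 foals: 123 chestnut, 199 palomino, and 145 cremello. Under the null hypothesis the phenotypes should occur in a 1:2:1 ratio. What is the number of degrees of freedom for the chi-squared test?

2

A goodness-of-fit test with 3 phenotype classes has df = 3 − 1 = 2.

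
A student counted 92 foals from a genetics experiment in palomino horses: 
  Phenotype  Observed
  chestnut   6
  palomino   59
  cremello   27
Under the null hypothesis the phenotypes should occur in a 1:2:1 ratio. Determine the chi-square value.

16.935

The 1:2:1 ratio has 4 parts, so with N = 92 the expected counts are:
  chestnut: 92 × 1/4 = 23
  palomino: 92 × 2/4 = 46
  cremello: 92 × 1/4 = 23
χ² = Σ (O − E)² / E
  chestnut: (6 − 23)² / 23 = 12.5652
  palomino: (59 − 46)² / 46 = 3.6739
  cremello: (27 − 23)² / 23 = 0.6957
χ² = 12.5652 + 3.6739 + 0.6957 = 16.9348 ≈ 16.935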